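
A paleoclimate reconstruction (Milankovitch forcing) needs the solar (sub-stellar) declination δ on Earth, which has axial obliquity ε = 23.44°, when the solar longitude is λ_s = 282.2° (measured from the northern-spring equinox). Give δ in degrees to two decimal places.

δ = -22.88°

sin δ = sin ε · sin λ_s = sin 23.44° × sin 282.2° = -0.388805.
δ = arcsin(-0.388805) = -22.88°.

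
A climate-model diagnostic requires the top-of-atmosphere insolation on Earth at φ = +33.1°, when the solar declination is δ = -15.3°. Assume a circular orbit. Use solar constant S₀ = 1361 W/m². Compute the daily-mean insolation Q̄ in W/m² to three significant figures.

Q̄ ≈ 258 W/m²

cos H₀ = −tan(+33.1°) tan(-15.300°) = 0.1783, H₀ = 1.3915 rad.
Bracket: H₀ sin φ sin δ + cos φ cos δ sin H₀ = 1.3915×0.54610×-0.26387 + 0.83772×0.96456×0.98397 = -0.200514 + 0.795078 = 0.594564.
Q̄ = (S₀/π) × [bracket] = (1361/π) × 0.594564 = 257.6 W/m².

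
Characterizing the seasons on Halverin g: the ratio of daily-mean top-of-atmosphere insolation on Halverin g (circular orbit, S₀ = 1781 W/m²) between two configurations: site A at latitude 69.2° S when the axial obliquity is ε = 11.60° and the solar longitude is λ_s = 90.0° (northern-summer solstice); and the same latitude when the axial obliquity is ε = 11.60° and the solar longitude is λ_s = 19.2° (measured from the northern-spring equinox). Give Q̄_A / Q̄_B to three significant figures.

— Configuration A (φ=-69.2°):
Solar declination: sin δ = sin ε · sin λ_s = sin 11.60° × sin 90.0° = 0.20108, so δ = +11.600°.
cos H₀ = −tan(-69.2°) tan(+11.600°) = 0.5404, H₀ = 0.9999 rad.
Bracket: H₀ sin φ sin δ + cos φ cos δ sin H₀ = 0.9999×-0.93483×0.20108 + 0.35511×0.97958×0.84142 = -0.187957 + 0.292695 = 0.104738.
Q̄ = (S₀/π) × [bracket] = (1781/π) × 0.104738 = 59.377 W/m².
— Configuration B (φ=-69.2°):
Solar declination: sin δ = sin ε · sin λ_s = sin 11.60° × sin 19.2° = 0.06613, so δ = +3.792°.
cos H₀ = −tan(-69.2°) tan(+3.792°) = 0.1745, H₀ = 1.3954 rad.
Bracket: H₀ sin φ sin δ + cos φ cos δ sin H₀ = 1.3954×-0.93483×0.06613 + 0.35511×0.99781×0.98466 = -0.086264 + 0.348897 = 0.262633.
Q̄ = (S₀/π) × [bracket] = (1781/π) × 0.262633 = 148.89 W/m².
Ratio Q̄_A / Q̄_B = 59.377 / 148.89 = 0.3988.

Q̄_A / Q̄_B ≈ 0.399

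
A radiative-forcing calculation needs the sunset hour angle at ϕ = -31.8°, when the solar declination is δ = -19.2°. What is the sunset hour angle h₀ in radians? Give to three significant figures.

cos h₀ = −tan ϕ · tan δ = −tan(-31.8°) × tan(-19.200°) = -0.2159, so h₀ = 1.7884 rad = 102.47°.

h₀ = 1.79 rad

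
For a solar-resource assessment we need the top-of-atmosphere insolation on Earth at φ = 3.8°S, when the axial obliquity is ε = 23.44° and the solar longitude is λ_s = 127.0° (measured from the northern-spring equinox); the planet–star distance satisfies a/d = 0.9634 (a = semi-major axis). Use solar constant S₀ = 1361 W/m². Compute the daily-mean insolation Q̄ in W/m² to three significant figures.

Q̄ ≈ 367 W/m²

Solar declination: sin δ = sin ε · sin λ_s = sin 23.44° × sin 127.0° = 0.31769, so δ = +18.523°.
cos H₀ = −tan(-3.8°) tan(+18.523°) = 0.0223, H₀ = 1.5485 rad.
Bracket: H₀ sin φ sin δ + cos φ cos δ sin H₀ = 1.5485×-0.06627×0.31769 + 0.99780×0.94820×0.99975 = -0.032601 + 0.945877 = 0.913276.
Inverse-square distance factor (a/d)² = 0.9634² = 0.928140.
Q̄ = (S₀/π) × 0.928140 × [bracket] = (1361/π) × 0.928140 × 0.913276 = 367.2 W/m².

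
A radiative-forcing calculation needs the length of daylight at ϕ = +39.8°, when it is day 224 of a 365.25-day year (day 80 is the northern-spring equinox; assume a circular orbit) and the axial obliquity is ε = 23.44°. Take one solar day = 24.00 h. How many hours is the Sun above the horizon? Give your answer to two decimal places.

13.62 h

Solar longitude: L_s = 360° × (224 − 80)/365.25 = 141.930°.
sin δ = sin 23.44° × sin 141.930° = 0.24528, so δ = +14.199°.
cos h₀ = −tan ϕ · tan δ = −tan(+39.8°) × tan(+14.199°) = -0.2108, so h₀ = 1.7832 rad = 102.17°.
Daylight = 2h₀/(2π) × 24.00 h = (1.7832/π) × 24.00 = 13.62 h.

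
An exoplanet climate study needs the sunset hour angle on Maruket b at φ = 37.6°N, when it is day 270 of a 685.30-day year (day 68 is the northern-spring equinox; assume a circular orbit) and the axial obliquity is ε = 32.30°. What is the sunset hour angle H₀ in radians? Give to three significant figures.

H₀ = 2.05 rad

Solar longitude: λ_s = 360° × (270 − 68)/685.30 = 106.114°.
sin δ = sin 32.30° × sin 106.114° = 0.51336, so δ = +30.888°.
cos H₀ = −tan φ · tan δ = −tan(+37.6°) × tan(+30.888°) = -0.4607, so H₀ = 2.0496 rad = 117.43°.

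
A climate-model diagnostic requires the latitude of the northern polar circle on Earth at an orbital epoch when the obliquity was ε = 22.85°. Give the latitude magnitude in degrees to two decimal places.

The polar circle is the lowest latitude that experiences at least one full rotation of continuous daylight at the northern-summer solstice; it lies at |φ| = 90° − ε = 90° − 22.85° = 67.15°.

67.15°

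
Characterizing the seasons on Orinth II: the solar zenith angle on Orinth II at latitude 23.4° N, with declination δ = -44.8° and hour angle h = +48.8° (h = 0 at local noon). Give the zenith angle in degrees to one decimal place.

cos θ_z = sin φ sin δ + cos φ cos δ cos h = -0.279844 + 0.428946 = 0.149102.
θ_z = arccos(0.149102) = 81.4°.

θ_z = 81.4°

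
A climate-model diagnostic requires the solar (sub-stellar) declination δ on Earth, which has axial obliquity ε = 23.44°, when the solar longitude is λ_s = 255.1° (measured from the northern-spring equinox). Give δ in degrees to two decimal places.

δ = -22.61°

sin δ = sin ε · sin λ_s = sin 23.44° × sin 255.1° = -0.384413.
δ = arcsin(-0.384413) = -22.61°.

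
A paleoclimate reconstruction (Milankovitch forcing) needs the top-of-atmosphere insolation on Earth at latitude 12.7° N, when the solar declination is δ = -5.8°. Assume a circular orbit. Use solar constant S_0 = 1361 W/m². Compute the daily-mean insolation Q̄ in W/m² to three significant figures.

cos h₀ = −tan(+12.7°) tan(-5.800°) = 0.0229, h₀ = 1.5479 rad.
Bracket: h₀ sin ϕ sin δ + cos ϕ cos δ sin h₀ = 1.5479×0.21985×-0.10106 + 0.97553×0.99488×0.99974 = -0.034391 + 0.970283 = 0.935892.
Q̄ = (S_0/π) × [bracket] = (1361/π) × 0.935892 = 405.4 W/m².

Q̄ ≈ 405 W/m²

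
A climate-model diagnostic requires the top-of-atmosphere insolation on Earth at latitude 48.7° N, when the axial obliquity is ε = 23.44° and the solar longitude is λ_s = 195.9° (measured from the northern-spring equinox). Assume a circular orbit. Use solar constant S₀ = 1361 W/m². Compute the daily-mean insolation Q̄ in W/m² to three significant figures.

Q̄ ≈ 231 W/m²

Solar declination: sin δ = sin ε · sin λ_s = sin 23.44° × sin 195.9° = -0.10898, so δ = -6.256°.
cos H₀ = −tan(+48.7°) tan(-6.256°) = 0.1248, H₀ = 1.4457 rad.
Bracket: H₀ sin φ sin δ + cos φ cos δ sin H₀ = 1.4457×0.75126×-0.10898 + 0.66000×0.99404×0.99218 = -0.118363 + 0.650936 = 0.532573.
Q̄ = (S₀/π) × [bracket] = (1361/π) × 0.532573 = 230.7 W/m².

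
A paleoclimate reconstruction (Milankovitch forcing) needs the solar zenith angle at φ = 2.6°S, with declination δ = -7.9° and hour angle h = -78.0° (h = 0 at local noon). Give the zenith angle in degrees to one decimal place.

cos θ_z = sin φ sin δ + cos φ cos δ cos h = 0.006235 + 0.205726 = 0.211961.
θ_z = arccos(0.211961) = 77.8°.

θ_z = 77.8°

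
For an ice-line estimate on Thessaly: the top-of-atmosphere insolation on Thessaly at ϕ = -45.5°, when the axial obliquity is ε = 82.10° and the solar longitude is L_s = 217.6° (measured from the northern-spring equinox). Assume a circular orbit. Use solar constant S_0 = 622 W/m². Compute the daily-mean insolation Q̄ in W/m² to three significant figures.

Solar declination: sin δ = sin ε · sin L_s = sin 82.10° × sin 217.6° = -0.60435, so δ = -37.182°.
cos h₀ = −tan(-45.5°) tan(-37.182°) = -0.7719, h₀ = 2.4526 rad.
Bracket: h₀ sin ϕ sin δ + cos ϕ cos δ sin h₀ = 2.4526×-0.71325×-0.60435 + 0.70091×0.79672×0.63573 = 1.057200 + 0.355010 = 1.412210.
Q̄ = (S_0/π) × [bracket] = (622/π) × 1.412210 = 279.6 W/m².

Q̄ ≈ 280 W/m²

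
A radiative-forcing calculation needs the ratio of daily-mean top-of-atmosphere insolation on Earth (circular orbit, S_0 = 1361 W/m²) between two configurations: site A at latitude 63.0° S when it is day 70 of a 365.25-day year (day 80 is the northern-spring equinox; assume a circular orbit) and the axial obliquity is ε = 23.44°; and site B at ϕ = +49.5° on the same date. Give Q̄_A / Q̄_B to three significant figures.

— Configuration A (ϕ=-63.0°):
Solar longitude: L_s = 360° × (70 − 80)/365.25 = -9.856°, i.e. -9.856° + 360° = 350.144°.
sin δ = sin 23.44° × sin 350.144° = -0.06809, so δ = -3.904°.
cos h₀ = −tan(-63.0°) tan(-3.904°) = -0.1339, h₀ = 1.7051 rad.
Bracket: h₀ sin ϕ sin δ + cos ϕ cos δ sin h₀ = 1.7051×-0.89101×-0.06809 + 0.45399×0.99768×0.99099 = 0.103446 + 0.448856 = 0.552302.
Q̄ = (S_0/π) × [bracket] = (1361/π) × 0.552302 = 239.27 W/m².
— Configuration B (ϕ=+49.5°):
cos h₀ = −tan(+49.5°) tan(-3.904°) = 0.0799, h₀ = 1.4908 rad.
Bracket: h₀ sin ϕ sin δ + cos ϕ cos δ sin h₀ = 1.4908×0.76041×-0.06809 + 0.64945×0.99768×0.99680 = -0.077188 + 0.645870 = 0.568682.
Q̄ = (S_0/π) × [bracket] = (1361/π) × 0.568682 = 246.36 W/m².
Ratio Q̄_A / Q̄_B = 239.27 / 246.36 = 0.9712.

Q̄_A / Q̄_B ≈ 0.971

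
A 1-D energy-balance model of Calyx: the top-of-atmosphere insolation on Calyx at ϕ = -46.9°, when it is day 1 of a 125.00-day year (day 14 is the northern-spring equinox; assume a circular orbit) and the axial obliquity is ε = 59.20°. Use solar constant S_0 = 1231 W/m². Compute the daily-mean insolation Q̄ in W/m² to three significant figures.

Q̄ ≈ 514 W/m²

Solar longitude: L_s = 360° × (1 − 14)/125.00 = -37.440°, i.e. -37.440° + 360° = 322.560°.
sin δ = sin 59.20° × sin 322.560° = -0.52219, so δ = -31.479°.
cos h₀ = −tan(-46.9°) tan(-31.479°) = -0.6543, h₀ = 2.2841 rad.
Bracket: h₀ sin ϕ sin δ + cos ϕ cos δ sin h₀ = 2.2841×-0.73016×-0.52219 + 0.68327×0.85283×0.75622 = 0.870887 + 0.440659 = 1.311546.
Q̄ = (S_0/π) × [bracket] = (1231/π) × 1.311546 = 513.9 W/m².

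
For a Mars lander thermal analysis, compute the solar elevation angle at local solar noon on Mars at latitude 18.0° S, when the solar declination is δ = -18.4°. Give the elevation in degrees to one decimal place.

89.6°

At local noon the hour angle is zero, so the zenith angle equals |φ − δ| = |-18.0° − (-18.400°)| = 0.400°.
Elevation = 90° − 0.400° = 89.6°.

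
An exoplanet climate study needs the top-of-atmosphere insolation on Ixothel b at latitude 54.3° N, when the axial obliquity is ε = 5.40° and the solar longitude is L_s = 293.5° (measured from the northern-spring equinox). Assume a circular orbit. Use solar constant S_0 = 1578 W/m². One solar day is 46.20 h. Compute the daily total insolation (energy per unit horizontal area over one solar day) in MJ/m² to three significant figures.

39.7 MJ/m²

Solar declination: sin δ = sin ε · sin L_s = sin 5.40° × sin 293.5° = -0.08630, so δ = -4.951°.
cos h₀ = −tan(+54.3°) tan(-4.951°) = 0.1206, h₀ = 1.4499 rad.
Bracket: h₀ sin ϕ sin δ + cos ϕ cos δ sin h₀ = 1.4499×0.81208×-0.08630 + 0.58354×0.99627×0.99271 = -0.101613 + 0.577125 = 0.475512.
Q̄ = (S_0/π) × [bracket] = (1578/π) × 0.475512 = 238.85 W/m².
Daily total = Q̄ × 46.20 h × 3600 s/h = 238.85 × 46.20 × 3600 / 10⁶ = 39.73 MJ/m².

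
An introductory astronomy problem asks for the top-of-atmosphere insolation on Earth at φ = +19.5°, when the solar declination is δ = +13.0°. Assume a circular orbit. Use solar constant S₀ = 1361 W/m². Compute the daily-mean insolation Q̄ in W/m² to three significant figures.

Q̄ ≈ 450 W/m²

cos H₀ = −tan(+19.5°) tan(+13.000°) = -0.0818, H₀ = 1.6526 rad.
Bracket: H₀ sin φ sin δ + cos φ cos δ sin H₀ = 1.6526×0.33381×0.22495 + 0.94264×0.97437×0.99665 = 0.124095 + 0.915403 = 1.039498.
Q̄ = (S₀/π) × [bracket] = (1361/π) × 1.039498 = 450.3 W/m².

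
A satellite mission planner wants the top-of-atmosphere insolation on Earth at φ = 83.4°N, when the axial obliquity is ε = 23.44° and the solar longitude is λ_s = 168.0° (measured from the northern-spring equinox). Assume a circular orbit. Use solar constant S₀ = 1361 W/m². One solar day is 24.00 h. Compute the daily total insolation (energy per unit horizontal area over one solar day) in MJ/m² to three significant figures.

10.3 MJ/m²

Solar declination: sin δ = sin ε · sin λ_s = sin 23.44° × sin 168.0° = 0.08270, so δ = +4.744°.
cos H₀ = −tan(+83.4°) tan(+4.744°) = -0.7173, H₀ = 2.3707 rad.
Bracket: H₀ sin φ sin δ + cos φ cos δ sin H₀ = 2.3707×0.99337×0.08270 + 0.11494×0.99657×0.69681 = 0.194757 + 0.079817 = 0.274574.
Q̄ = (S₀/π) × [bracket] = (1361/π) × 0.274574 = 118.95 W/m².
Daily total = Q̄ × 24.00 h × 3600 s/h = 118.95 × 24.00 × 3600 / 10⁶ = 10.28 MJ/m².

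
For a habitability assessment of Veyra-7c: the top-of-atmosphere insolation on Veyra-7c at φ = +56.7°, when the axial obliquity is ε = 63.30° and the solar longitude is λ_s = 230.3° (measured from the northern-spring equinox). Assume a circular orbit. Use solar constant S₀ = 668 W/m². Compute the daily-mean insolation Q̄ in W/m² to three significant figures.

Solar declination: sin δ = sin ε · sin λ_s = sin 63.30° × sin 230.3° = -0.68736, so δ = -43.421°.
cos H₀ = −tan(+56.7°) tan(-43.421°) = 1.4407 ≥ 1 ⇒ polar night, H₀ = 0 and Q̄ = 0.

Q̄ ≈ 0.00 W/m²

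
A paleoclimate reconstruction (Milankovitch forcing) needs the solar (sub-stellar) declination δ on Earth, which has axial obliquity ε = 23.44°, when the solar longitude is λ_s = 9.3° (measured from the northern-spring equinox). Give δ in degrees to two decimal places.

δ = +3.69°

sin δ = sin ε · sin λ_s = sin 23.44° × sin 9.3° = 0.064284.
δ = arcsin(0.064284) = +3.69°.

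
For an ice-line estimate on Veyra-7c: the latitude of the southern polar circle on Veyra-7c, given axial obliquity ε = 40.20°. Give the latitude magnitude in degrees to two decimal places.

49.80°

The polar circle is the lowest latitude that experiences at least one full rotation of continuous darkness at the northern-summer solstice; it lies at |ϕ| = 90° − ε = 90° − 40.20° = 49.80°.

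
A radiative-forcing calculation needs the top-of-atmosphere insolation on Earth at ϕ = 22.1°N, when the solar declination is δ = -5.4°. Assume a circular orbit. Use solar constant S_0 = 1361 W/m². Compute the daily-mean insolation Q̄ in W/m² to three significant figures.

cos h₀ = −tan(+22.1°) tan(-5.400°) = 0.0384, h₀ = 1.5324 rad.
Bracket: h₀ sin ϕ sin δ + cos ϕ cos δ sin h₀ = 1.5324×0.37622×-0.09411 + 0.92653×0.99556×0.99926 = -0.054256 + 0.921734 = 0.867478.
Q̄ = (S_0/π) × [bracket] = (1361/π) × 0.867478 = 375.8 W/m².

Q̄ ≈ 376 W/m²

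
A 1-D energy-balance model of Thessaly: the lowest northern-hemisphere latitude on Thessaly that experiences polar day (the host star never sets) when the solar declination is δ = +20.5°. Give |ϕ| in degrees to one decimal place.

Polar day requires cos h₀ = −tan ϕ tan δ ≤ −1, i.e. tan ϕ tan δ ≥ 1.
The boundary is |tan ϕ| · |tan δ| = 1, so |ϕ| = 90° − |δ| = 90° − 20.5° = 69.5° in the northern hemisphere.

|ϕ| = 69.5°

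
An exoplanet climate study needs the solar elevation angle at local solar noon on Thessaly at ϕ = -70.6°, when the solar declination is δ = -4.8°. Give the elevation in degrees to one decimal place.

24.2°

At local noon the hour angle is zero, so the zenith angle equals |ϕ − δ| = |-70.6° − (-4.800°)| = 65.800°.
Elevation = 90° − 65.800° = 24.2°.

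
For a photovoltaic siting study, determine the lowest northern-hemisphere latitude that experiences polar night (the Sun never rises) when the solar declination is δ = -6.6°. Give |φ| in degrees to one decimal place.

Polar night requires cos H₀ = −tan φ tan δ ≥ 1, i.e. tan φ tan δ ≤ −1.
The boundary is |tan φ| · |tan δ| = 1, so |φ| = 90° − |δ| = 90° − 6.6° = 83.4° in the northern hemisphere.

|φ| = 83.4°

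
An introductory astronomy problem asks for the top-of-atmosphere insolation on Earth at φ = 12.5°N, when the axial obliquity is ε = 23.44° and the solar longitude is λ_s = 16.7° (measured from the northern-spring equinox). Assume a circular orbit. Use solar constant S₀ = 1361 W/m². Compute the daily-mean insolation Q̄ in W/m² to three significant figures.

Solar declination: sin δ = sin ε · sin λ_s = sin 23.44° × sin 16.7° = 0.11431, so δ = +6.564°.
cos H₀ = −tan(+12.5°) tan(+6.564°) = -0.0255, H₀ = 1.5963 rad.
Bracket: H₀ sin φ sin δ + cos φ cos δ sin H₀ = 1.5963×0.21644×0.11431 + 0.97630×0.99345×0.99967 = 0.039494 + 0.969585 = 1.009079.
Q̄ = (S₀/π) × [bracket] = (1361/π) × 1.009079 = 437.2 W/m².

Q̄ ≈ 437 W/m²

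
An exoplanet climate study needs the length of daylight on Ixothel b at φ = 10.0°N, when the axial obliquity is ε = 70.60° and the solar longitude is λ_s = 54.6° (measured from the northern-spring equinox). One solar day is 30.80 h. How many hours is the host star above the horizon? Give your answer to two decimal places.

17.49 h

Solar declination: sin δ = sin ε · sin λ_s = sin 70.60° × sin 54.6° = 0.76885, so δ = +50.250°.
cos H₀ = −tan φ · tan δ = −tan(+10.0°) × tan(+50.250°) = -0.2120, so H₀ = 1.7844 rad = 102.24°.
Daylight = 2H₀/(2π) × 30.80 h = (1.7844/π) × 30.80 = 17.49 h.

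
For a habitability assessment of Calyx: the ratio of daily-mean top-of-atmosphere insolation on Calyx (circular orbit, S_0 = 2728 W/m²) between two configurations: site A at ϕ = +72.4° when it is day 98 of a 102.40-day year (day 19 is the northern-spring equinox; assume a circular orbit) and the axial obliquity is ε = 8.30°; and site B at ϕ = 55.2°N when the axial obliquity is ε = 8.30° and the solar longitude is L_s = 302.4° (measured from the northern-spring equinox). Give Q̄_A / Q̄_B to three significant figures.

Q̄_A / Q̄_B ≈ 0.279

— Configuration A (ϕ=+72.4°):
Solar longitude: L_s = 360° × (98 − 19)/102.40 = 277.734°.
sin δ = sin 8.30° × sin 277.734° = -0.14304, so δ = -8.224°.
cos h₀ = −tan(+72.4°) tan(-8.224°) = 0.4556, h₀ = 1.0977 rad.
Bracket: h₀ sin ϕ sin δ + cos ϕ cos δ sin h₀ = 1.0977×0.95319×-0.14304 + 0.30237×0.98972×0.89018 = -0.149665 + 0.266397 = 0.116732.
Q̄ = (S_0/π) × [bracket] = (2728/π) × 0.116732 = 101.36 W/m².
— Configuration B (ϕ=+55.2°):
Solar declination: sin δ = sin ε · sin L_s = sin 8.30° × sin 302.4° = -0.12188, so δ = -7.001°.
cos h₀ = −tan(+55.2°) tan(-7.001°) = 0.1767, h₀ = 1.3932 rad.
Bracket: h₀ sin ϕ sin δ + cos ϕ cos δ sin h₀ = 1.3932×0.82115×-0.12188 + 0.57071×0.99254×0.98427 = -0.139434 + 0.557542 = 0.418108.
Q̄ = (S_0/π) × [bracket] = (2728/π) × 0.418108 = 363.06 W/m².
Ratio Q̄_A / Q̄_B = 101.36 / 363.06 = 0.2792.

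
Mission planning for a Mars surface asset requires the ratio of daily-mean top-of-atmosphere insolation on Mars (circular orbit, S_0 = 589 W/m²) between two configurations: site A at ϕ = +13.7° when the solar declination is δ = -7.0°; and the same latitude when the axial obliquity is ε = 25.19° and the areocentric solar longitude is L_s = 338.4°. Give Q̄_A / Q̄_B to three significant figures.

Q̄_A / Q̄_B ≈ 1.02

— Configuration A (ϕ=+13.7°):
cos h₀ = −tan(+13.7°) tan(-7.000°) = 0.0299, h₀ = 1.5409 rad.
Bracket: h₀ sin ϕ sin δ + cos ϕ cos δ sin h₀ = 1.5409×0.23684×-0.12187 + 0.97155×0.99255×0.99955 = -0.044476 + 0.963878 = 0.919402.
Q̄ = (S_0/π) × [bracket] = (589/π) × 0.919402 = 172.37 W/m².
— Configuration B (ϕ=+13.7°):
sin δ = sin 25.19° × sin 338.4° = -0.15668, so δ = -9.014°.
cos h₀ = −tan(+13.7°) tan(-9.014°) = 0.0387, h₀ = 1.5321 rad.
Bracket: h₀ sin ϕ sin δ + cos ϕ cos δ sin h₀ = 1.5321×0.23684×-0.15668 + 0.97155×0.98765×0.99925 = -0.056853 + 0.958832 = 0.901979.
Q̄ = (S_0/π) × [bracket] = (589/π) × 0.901979 = 169.11 W/m².
Ratio Q̄_A / Q̄_B = 172.37 / 169.11 = 1.019.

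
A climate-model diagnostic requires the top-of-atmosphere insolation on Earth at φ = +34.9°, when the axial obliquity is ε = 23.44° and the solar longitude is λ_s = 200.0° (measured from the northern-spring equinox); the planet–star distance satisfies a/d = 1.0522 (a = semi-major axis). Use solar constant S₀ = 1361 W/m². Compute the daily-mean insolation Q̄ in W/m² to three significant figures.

Solar declination: sin δ = sin ε · sin λ_s = sin 23.44° × sin 200.0° = -0.13605, so δ = -7.819°.
cos H₀ = −tan(+34.9°) tan(-7.819°) = 0.0958, H₀ = 1.4748 rad.
Bracket: H₀ sin φ sin δ + cos φ cos δ sin H₀ = 1.4748×0.57215×-0.13605 + 0.82015×0.99070×0.99540 = -0.114800 + 0.808785 = 0.693985.
Inverse-square distance factor (a/d)² = 1.0522² = 1.107125.
Q̄ = (S₀/π) × 1.107125 × [bracket] = (1361/π) × 1.107125 × 0.693985 = 332.9 W/m².

Q̄ ≈ 333 W/m²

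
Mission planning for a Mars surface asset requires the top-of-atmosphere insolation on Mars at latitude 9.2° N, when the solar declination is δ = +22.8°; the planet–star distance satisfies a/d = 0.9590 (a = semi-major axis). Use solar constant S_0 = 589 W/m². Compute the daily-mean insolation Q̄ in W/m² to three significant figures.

Q̄ ≈ 174 W/m²

cos h₀ = −tan(+9.2°) tan(+22.800°) = -0.0681, h₀ = 1.6389 rad.
Bracket: h₀ sin ϕ sin δ + cos ϕ cos δ sin h₀ = 1.6389×0.15988×0.38752 + 0.98714×0.92186×0.99768 = 0.101541 + 0.907894 = 1.009435.
Inverse-square distance factor (a/d)² = 0.9590² = 0.919681.
Q̄ = (S_0/π) × 0.919681 × [bracket] = (589/π) × 0.919681 × 1.009435 = 174.1 W/m².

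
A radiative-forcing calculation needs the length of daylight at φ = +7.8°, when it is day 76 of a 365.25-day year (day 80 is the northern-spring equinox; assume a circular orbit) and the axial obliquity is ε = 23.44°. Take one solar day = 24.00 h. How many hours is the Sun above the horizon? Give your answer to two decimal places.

Solar longitude: λ_s = 360° × (76 − 80)/365.25 = -3.943°, i.e. -3.943° + 360° = 356.057°.
sin δ = sin 23.44° × sin 356.057° = -0.02735, so δ = -1.567°.
cos H₀ = −tan φ · tan δ = −tan(+7.8°) × tan(-1.567°) = 0.0037, so H₀ = 1.5670 rad = 89.79°.
Daylight = 2H₀/(2π) × 24.00 h = (1.5670/π) × 24.00 = 11.97 h.

11.97 h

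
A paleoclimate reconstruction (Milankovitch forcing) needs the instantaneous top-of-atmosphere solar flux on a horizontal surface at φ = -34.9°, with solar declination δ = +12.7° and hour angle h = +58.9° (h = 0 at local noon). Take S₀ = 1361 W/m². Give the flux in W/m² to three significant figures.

391 W/m²

cos θ_z = sin φ sin δ + cos φ cos δ cos h = -0.125784 + 0.413271 = 0.287487.
Flux = S₀ · cos θ_z = 1361 × 0.287487 = 391.3 W/m².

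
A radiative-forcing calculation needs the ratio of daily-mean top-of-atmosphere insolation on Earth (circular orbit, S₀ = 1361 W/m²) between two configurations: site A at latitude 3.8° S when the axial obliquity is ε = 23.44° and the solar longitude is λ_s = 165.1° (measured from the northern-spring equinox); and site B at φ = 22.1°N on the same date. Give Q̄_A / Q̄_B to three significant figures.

Q̄_A / Q̄_B ≈ 0.999

— Configuration A (φ=-3.8°):
Solar declination: sin δ = sin ε · sin λ_s = sin 23.44° × sin 165.1° = 0.10228, so δ = +5.871°.
cos H₀ = −tan(-3.8°) tan(+5.871°) = 0.0068, H₀ = 1.5640 rad.
Bracket: H₀ sin φ sin δ + cos φ cos δ sin H₀ = 1.5640×-0.06627×0.10228 + 0.99780×0.99476×0.99998 = -0.010601 + 0.992552 = 0.981951.
Q̄ = (S₀/π) × [bracket] = (1361/π) × 0.981951 = 425.40 W/m².
— Configuration B (φ=+22.1°):
cos H₀ = −tan(+22.1°) tan(+5.871°) = -0.0418, H₀ = 1.6126 rad.
Bracket: H₀ sin φ sin δ + cos φ cos δ sin H₀ = 1.6126×0.37622×0.10228 + 0.92653×0.99476×0.99913 = 0.062052 + 0.920873 = 0.982925.
Q̄ = (S₀/π) × [bracket] = (1361/π) × 0.982925 = 425.82 W/m².
Ratio Q̄_A / Q̄_B = 425.40 / 425.82 = 0.9990.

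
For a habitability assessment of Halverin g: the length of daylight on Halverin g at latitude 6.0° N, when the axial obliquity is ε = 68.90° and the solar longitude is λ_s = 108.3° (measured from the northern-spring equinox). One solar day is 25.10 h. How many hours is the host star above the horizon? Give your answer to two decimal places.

14.16 h

Solar declination: sin δ = sin ε · sin λ_s = sin 68.90° × sin 108.3° = 0.88577, so δ = +62.346°.
cos H₀ = −tan φ · tan δ = −tan(+6.0°) × tan(+62.346°) = -0.2006, so H₀ = 1.7728 rad = 101.57°.
Daylight = 2H₀/(2π) × 25.10 h = (1.7728/π) × 25.10 = 14.16 h.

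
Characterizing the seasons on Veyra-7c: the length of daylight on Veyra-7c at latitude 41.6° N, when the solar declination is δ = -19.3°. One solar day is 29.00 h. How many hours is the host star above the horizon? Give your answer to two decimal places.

cos h₀ = −tan ϕ · tan δ = −tan(+41.6°) × tan(-19.300°) = 0.3109, so h₀ = 1.2546 rad = 71.89°.
Daylight = 2h₀/(2π) × 29.00 h = (1.2546/π) × 29.00 = 11.58 h.

11.58 h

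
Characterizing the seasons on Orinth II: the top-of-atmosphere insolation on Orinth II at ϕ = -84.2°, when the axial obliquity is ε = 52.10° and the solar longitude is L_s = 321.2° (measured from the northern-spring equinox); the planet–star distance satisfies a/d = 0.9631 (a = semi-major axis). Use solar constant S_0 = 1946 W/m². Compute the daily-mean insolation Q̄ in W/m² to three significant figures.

Solar declination: sin δ = sin ε · sin L_s = sin 52.10° × sin 321.2° = -0.49444, so δ = -29.633°.
cos h₀ = −tan(-84.2°) tan(-29.633°) = -5.6001 ≤ −1 ⇒ polar day, h₀ = π.
Bracket: h₀ sin ϕ sin δ + cos ϕ cos δ sin h₀ = 3.1416×-0.99488×-0.49444 + 0.10106×0.86921×0.00000 = 1.545380 + 0.000000 = 1.545380.
Inverse-square distance factor (a/d)² = 0.9631² = 0.927562.
Q̄ = (S_0/π) × 0.927562 × [bracket] = (1946/π) × 0.927562 × 1.545380 = 887.9 W/m².

Q̄ ≈ 888 W/m²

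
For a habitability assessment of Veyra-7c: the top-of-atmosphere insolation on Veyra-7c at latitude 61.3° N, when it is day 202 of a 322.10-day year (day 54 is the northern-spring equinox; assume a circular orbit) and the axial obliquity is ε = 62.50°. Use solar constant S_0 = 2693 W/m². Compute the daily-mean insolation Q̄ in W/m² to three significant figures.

Solar longitude: L_s = 360° × (202 − 54)/322.10 = 165.414°.
sin δ = sin 62.50° × sin 165.414° = 0.22337, so δ = +12.907°.
cos h₀ = −tan(+61.3°) tan(+12.907°) = -0.4186, h₀ = 2.0027 rad.
Bracket: h₀ sin ϕ sin δ + cos ϕ cos δ sin h₀ = 2.0027×0.87715×0.22337 + 0.48022×0.97473×0.90818 = 0.392387 + 0.425105 = 0.817492.
Q̄ = (S_0/π) × [bracket] = (2693/π) × 0.817492 = 700.8 W/m².

Q̄ ≈ 701 W/m²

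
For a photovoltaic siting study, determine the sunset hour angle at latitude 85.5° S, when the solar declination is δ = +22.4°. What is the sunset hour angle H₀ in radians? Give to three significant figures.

H₀ = 0.00 rad

cos H₀ = −tan φ · tan δ = 5.2371 ≥ 1, so the Sun never rises (polar night) and H₀ = 0.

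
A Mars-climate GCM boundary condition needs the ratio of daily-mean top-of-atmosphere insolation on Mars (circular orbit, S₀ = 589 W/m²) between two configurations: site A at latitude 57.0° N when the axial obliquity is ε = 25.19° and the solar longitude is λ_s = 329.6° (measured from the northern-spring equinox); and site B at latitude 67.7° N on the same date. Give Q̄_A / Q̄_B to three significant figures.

— Configuration A (φ=+57.0°):
Solar declination: sin δ = sin ε · sin λ_s = sin 25.19° × sin 329.6° = -0.21538, so δ = -12.438°.
cos H₀ = −tan(+57.0°) tan(-12.438°) = 0.3396, H₀ = 1.2243 rad.
Bracket: H₀ sin φ sin δ + cos φ cos δ sin H₀ = 1.2243×0.83867×-0.21538 + 0.54464×0.97653×0.94056 = -0.221149 + 0.500244 = 0.279095.
Q̄ = (S₀/π) × [bracket] = (589/π) × 0.279095 = 52.326 W/m².
— Configuration B (φ=+67.7°):
cos H₀ = −tan(+67.7°) tan(-12.438°) = 0.5378, H₀ = 1.0030 rad.
Bracket: H₀ sin φ sin δ + cos φ cos δ sin H₀ = 1.0030×0.92521×-0.21538 + 0.37946×0.97653×0.84309 = -0.199870 + 0.312410 = 0.112540.
Q̄ = (S₀/π) × [bracket] = (589/π) × 0.112540 = 21.100 W/m².
Ratio Q̄_A / Q̄_B = 52.326 / 21.100 = 2.480.

Q̄_A / Q̄_B ≈ 2.48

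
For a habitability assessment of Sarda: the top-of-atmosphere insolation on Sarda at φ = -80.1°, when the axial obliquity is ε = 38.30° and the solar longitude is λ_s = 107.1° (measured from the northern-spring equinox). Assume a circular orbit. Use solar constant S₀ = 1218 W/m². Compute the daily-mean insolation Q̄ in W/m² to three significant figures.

Solar declination: sin δ = sin ε · sin λ_s = sin 38.30° × sin 107.1° = 0.59238, so δ = +36.326°.
cos H₀ = −tan(-80.1°) tan(+36.326°) = 4.2129 ≥ 1 ⇒ polar night, H₀ = 0 and Q̄ = 0.

Q̄ ≈ 0.00 W/m²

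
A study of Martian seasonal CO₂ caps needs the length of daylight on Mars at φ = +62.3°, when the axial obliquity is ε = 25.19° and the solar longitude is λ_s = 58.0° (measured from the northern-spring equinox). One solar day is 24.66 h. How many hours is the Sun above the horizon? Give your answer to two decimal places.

Solar declination: sin δ = sin ε · sin λ_s = sin 25.19° × sin 58.0° = 0.36095, so δ = +21.158°.
cos H₀ = −tan φ · tan δ = −tan(+62.3°) × tan(+21.158°) = -0.7372, so H₀ = 2.3997 rad = 137.49°.
Daylight = 2H₀/(2π) × 24.66 h = (2.3997/π) × 24.66 = 18.84 h.

18.84 h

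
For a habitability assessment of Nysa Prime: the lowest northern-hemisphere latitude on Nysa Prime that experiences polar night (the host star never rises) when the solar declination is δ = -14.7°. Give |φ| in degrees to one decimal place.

Polar night requires cos H₀ = −tan φ tan δ ≥ 1, i.e. tan φ tan δ ≤ −1.
The boundary is |tan φ| · |tan δ| = 1, so |φ| = 90° − |δ| = 90° − 14.7° = 75.3° in the northern hemisphere.

|φ| = 75.3°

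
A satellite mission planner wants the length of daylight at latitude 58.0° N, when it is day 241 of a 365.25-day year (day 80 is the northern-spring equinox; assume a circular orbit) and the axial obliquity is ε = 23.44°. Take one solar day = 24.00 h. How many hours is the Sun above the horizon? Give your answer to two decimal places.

13.80 h

Solar longitude: λ_s = 360° × (241 − 80)/365.25 = 158.686°.
sin δ = sin 23.44° × sin 158.686° = 0.14459, so δ = +8.313°.
cos H₀ = −tan φ · tan δ = −tan(+58.0°) × tan(+8.313°) = -0.2338, so H₀ = 1.8068 rad = 103.52°.
Daylight = 2H₀/(2π) × 24.00 h = (1.8068/π) × 24.00 = 13.80 h.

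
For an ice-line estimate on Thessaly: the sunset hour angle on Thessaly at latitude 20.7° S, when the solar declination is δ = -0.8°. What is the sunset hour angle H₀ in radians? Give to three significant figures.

cos H₀ = −tan φ · tan δ = −tan(-20.7°) × tan(-0.800°) = -0.0053, so H₀ = 1.5761 rad = 90.30°.

H₀ = 1.58 rad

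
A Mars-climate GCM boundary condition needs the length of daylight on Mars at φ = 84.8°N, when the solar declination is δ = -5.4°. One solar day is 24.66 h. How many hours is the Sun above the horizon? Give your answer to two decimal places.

0.00 h

cos H₀ = −tan φ · tan δ = 1.0387 ≥ 1, so the Sun never rises (polar night) and H₀ = 0.
Daylight = 2H₀/(2π) × 24.66 h = (0.0000/π) × 24.66 = 0.00 h.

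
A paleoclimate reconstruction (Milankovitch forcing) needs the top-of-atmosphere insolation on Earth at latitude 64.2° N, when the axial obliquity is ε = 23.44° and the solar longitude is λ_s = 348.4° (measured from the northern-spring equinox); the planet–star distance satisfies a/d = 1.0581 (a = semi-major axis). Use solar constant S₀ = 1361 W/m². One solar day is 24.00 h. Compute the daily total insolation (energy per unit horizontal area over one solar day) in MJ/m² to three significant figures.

Solar declination: sin δ = sin ε · sin λ_s = sin 23.44° × sin 348.4° = -0.07999, so δ = -4.588°.
cos H₀ = −tan(+64.2°) tan(-4.588°) = 0.1660, H₀ = 1.4040 rad.
Bracket: H₀ sin φ sin δ + cos φ cos δ sin H₀ = 1.4040×0.90032×-0.07999 + 0.43523×0.99680×0.98613 = -0.101111 + 0.427820 = 0.326709.
Inverse-square distance factor (a/d)² = 1.0581² = 1.119576.
Q̄ = (S₀/π) × 1.119576 × [bracket] = (1361/π) × 1.119576 × 0.326709 = 158.46 W/m².
Daily total = Q̄ × 24.00 h × 3600 s/h = 158.46 × 24.00 × 3600 / 10⁶ = 13.69 MJ/m².

13.7 MJ/m²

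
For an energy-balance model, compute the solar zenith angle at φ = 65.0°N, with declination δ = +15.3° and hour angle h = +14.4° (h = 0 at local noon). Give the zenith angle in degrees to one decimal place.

cos θ_z = sin φ sin δ + cos φ cos δ cos h = 0.239150 + 0.394833 = 0.633983.
θ_z = arccos(0.633983) = 50.7°.

θ_z = 50.7°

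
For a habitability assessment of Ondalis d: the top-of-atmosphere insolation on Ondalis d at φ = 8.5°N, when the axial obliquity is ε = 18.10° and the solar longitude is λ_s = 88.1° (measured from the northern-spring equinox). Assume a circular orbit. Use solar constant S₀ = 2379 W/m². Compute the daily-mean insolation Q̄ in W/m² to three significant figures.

Q̄ ≈ 767 W/m²

Solar declination: sin δ = sin ε · sin λ_s = sin 18.10° × sin 88.1° = 0.31051, so δ = +18.090°.
cos H₀ = −tan(+8.5°) tan(+18.090°) = -0.0488, H₀ = 1.6196 rad.
Bracket: H₀ sin φ sin δ + cos φ cos δ sin H₀ = 1.6196×0.14781×0.31051 + 0.98902×0.95057×0.99881 = 0.074334 + 0.939014 = 1.013348.
Q̄ = (S₀/π) × [bracket] = (2379/π) × 1.013348 = 767.4 W/m².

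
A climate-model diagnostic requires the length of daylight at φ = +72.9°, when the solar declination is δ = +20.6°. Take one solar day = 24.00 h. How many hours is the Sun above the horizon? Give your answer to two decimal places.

Sunrise equation: cos H₀ = −tan φ · tan δ = -1.2218 ≤ −1, so the Sun never sets (polar day) and H₀ = π.
Daylight = 2H₀/(2π) × 24.00 h = (3.1416/π) × 24.00 = 24.00 h.

24.00 h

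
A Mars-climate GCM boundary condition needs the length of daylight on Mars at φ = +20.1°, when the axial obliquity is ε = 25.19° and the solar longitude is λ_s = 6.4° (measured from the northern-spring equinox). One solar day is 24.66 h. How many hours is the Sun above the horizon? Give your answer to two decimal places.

Solar declination: sin δ = sin ε · sin λ_s = sin 25.19° × sin 6.4° = 0.04744, so δ = +2.719°.
cos H₀ = −tan φ · tan δ = −tan(+20.1°) × tan(+2.719°) = -0.0174, so H₀ = 1.5882 rad = 91.00°.
Daylight = 2H₀/(2π) × 24.66 h = (1.5882/π) × 24.66 = 12.47 h.

12.47 h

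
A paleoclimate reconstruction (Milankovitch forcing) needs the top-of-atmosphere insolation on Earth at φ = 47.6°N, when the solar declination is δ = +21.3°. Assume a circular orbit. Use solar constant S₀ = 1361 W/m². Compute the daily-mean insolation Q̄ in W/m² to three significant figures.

Q̄ ≈ 480 W/m²

cos H₀ = −tan(+47.6°) tan(+21.300°) = -0.4270, H₀ = 2.0119 rad.
Bracket: H₀ sin φ sin δ + cos φ cos δ sin H₀ = 2.0119×0.73846×0.36325 + 0.67430×0.93169×0.90426 = 0.539683 + 0.568091 = 1.107774.
Q̄ = (S₀/π) × [bracket] = (1361/π) × 1.107774 = 479.9 W/m².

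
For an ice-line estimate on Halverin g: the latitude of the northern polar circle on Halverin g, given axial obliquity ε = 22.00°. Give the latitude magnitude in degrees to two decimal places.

68.00°

The polar circle is the lowest latitude that experiences at least one full rotation of continuous daylight at the northern-summer solstice; it lies at |φ| = 90° − ε = 90° − 22.00° = 68.00°.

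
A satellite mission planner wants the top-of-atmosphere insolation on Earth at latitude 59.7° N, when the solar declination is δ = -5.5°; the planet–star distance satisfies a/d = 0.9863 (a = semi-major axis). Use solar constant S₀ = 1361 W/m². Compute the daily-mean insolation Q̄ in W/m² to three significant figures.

cos H₀ = −tan(+59.7°) tan(-5.500°) = 0.1648, H₀ = 1.4053 rad.
Bracket: H₀ sin φ sin δ + cos φ cos δ sin H₀ = 1.4053×0.86340×-0.09585 + 0.50453×0.99540×0.98633 = -0.116298 + 0.495344 = 0.379046.
Inverse-square distance factor (a/d)² = 0.9863² = 0.972788.
Q̄ = (S₀/π) × 0.972788 × [bracket] = (1361/π) × 0.972788 × 0.379046 = 159.7 W/m².

Q̄ ≈ 160 W/m²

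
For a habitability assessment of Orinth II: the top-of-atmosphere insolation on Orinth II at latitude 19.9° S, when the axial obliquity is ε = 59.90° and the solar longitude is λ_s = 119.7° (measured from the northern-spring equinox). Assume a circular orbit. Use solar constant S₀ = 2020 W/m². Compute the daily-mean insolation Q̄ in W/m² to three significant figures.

Solar declination: sin δ = sin ε · sin λ_s = sin 59.90° × sin 119.7° = 0.75150, so δ = +48.720°.
cos H₀ = −tan(-19.9°) tan(+48.720°) = 0.4123, H₀ = 1.1458 rad.
Bracket: H₀ sin φ sin δ + cos φ cos δ sin H₀ = 1.1458×-0.34038×0.75150 + 0.94029×0.65974×0.91103 = -0.293091 + 0.565155 = 0.272064.
Q̄ = (S₀/π) × [bracket] = (2020/π) × 0.272064 = 174.9 W/m².

Q̄ ≈ 175 W/m²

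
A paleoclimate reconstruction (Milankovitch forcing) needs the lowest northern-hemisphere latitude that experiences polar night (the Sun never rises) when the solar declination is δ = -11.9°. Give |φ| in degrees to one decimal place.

Polar night requires cos H₀ = −tan φ tan δ ≥ 1, i.e. tan φ tan δ ≤ −1.
The boundary is |tan φ| · |tan δ| = 1, so |φ| = 90° − |δ| = 90° − 11.9° = 78.1° in the northern hemisphere.

|φ| = 78.1°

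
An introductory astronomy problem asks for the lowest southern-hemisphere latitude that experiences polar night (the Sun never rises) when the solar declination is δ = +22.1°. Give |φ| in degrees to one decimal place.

|φ| = 67.9°

Polar night requires cos H₀ = −tan φ tan δ ≥ 1, i.e. tan φ tan δ ≤ −1.
The boundary is |tan φ| · |tan δ| = 1, so |φ| = 90° − |δ| = 90° − 22.1° = 67.9° in the southern hemisphere.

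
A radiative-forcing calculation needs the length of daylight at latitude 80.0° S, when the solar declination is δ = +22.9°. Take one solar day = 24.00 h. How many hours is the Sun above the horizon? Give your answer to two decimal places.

0.00 h

cos h₀ = −tan ϕ · tan δ = 2.3956 ≥ 1, so the Sun never rises (polar night) and h₀ = 0.
Daylight = 2h₀/(2π) × 24.00 h = (0.0000/π) × 24.00 = 0.00 h.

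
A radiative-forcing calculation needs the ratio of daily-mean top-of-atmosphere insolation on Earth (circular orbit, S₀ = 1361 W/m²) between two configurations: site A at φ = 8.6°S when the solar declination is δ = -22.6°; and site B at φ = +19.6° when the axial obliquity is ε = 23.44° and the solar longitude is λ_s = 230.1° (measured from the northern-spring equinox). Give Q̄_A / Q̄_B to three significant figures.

— Configuration A (φ=-8.6°):
cos H₀ = −tan(-8.6°) tan(-22.600°) = -0.0630, H₀ = 1.6338 rad.
Bracket: H₀ sin φ sin δ + cos φ cos δ sin H₀ = 1.6338×-0.14954×-0.38430 + 0.98876×0.92321×0.99802 = 0.093892 + 0.911026 = 1.004918.
Q̄ = (S₀/π) × [bracket] = (1361/π) × 1.004918 = 435.35 W/m².
— Configuration B (φ=+19.6°):
Solar declination: sin δ = sin ε · sin λ_s = sin 23.44° × sin 230.1° = -0.30517, so δ = -17.768°.
cos H₀ = −tan(+19.6°) tan(-17.768°) = 0.1141, H₀ = 1.4564 rad.
Bracket: H₀ sin φ sin δ + cos φ cos δ sin H₀ = 1.4564×0.33545×-0.30517 + 0.94206×0.95230×0.99347 = -0.149091 + 0.891266 = 0.742175.
Q̄ = (S₀/π) × [bracket] = (1361/π) × 0.742175 = 321.52 W/m².
Ratio Q̄_A / Q̄_B = 435.35 / 321.52 = 1.354.

Q̄_A / Q̄_B ≈ 1.35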